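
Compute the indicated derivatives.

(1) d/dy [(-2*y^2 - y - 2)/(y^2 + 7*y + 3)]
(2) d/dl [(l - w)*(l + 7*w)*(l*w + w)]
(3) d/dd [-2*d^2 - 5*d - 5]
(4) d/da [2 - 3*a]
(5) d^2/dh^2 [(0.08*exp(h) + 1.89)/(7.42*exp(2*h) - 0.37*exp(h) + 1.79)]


(1) = (-13*y^2 - 8*y + 11)/(y^4 + 14*y^3 + 55*y^2 + 42*y + 9)
(2) = w*(3*l^2 + 12*l*w + 2*l - 7*w^2 + 6*w)
(3) = -4*d - 5
(4) = -3
(5) = (4.404512*exp(4*h) + 416.446016*exp(3*h) - 21.941682*exp(2*h) - 100.098683*exp(h) + 1.508075)*exp(h)/(408.518488*exp(6*h) - 61.112604*exp(5*h) + 298.700262*exp(4*h) - 29.536249*exp(3*h) + 72.058419*exp(2*h) - 3.556551*exp(h) + 5.735339)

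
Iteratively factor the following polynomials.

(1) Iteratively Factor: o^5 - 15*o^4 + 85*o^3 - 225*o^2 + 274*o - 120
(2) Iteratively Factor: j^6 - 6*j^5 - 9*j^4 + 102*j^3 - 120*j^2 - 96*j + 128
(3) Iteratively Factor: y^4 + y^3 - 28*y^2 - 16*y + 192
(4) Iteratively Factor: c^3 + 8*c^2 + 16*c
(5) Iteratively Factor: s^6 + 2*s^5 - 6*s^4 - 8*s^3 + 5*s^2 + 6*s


(1) = (o - 4)*(o^4 - 11*o^3 + 41*o^2 - 61*o + 30) = (o - 4)*(o - 3)*(o^3 - 8*o^2 + 17*o - 10) = (o - 4)*(o - 3)*(o - 1)*(o^2 - 7*o + 10) = (o - 5)*(o - 4)*(o - 3)*(o - 1)*(o - 2)
(2) = (j + 1)*(j^5 - 7*j^4 - 2*j^3 + 104*j^2 - 224*j + 128) = (j - 2)*(j + 1)*(j^4 - 5*j^3 - 12*j^2 + 80*j - 64) = (j - 4)*(j - 2)*(j + 1)*(j^3 - j^2 - 16*j + 16) = (j - 4)*(j - 2)*(j - 1)*(j + 1)*(j^2 - 16) = (j - 4)^2*(j - 2)*(j - 1)*(j + 1)*(j + 4)
(3) = (y - 4)*(y^3 + 5*y^2 - 8*y - 48) = (y - 4)*(y + 4)*(y^2 + y - 12) = (y - 4)*(y + 4)^2*(y - 3)
(4) = (c + 4)*(c^2 + 4*c) = (c + 4)^2*(c)
(5) = (s + 1)*(s^5 + s^4 - 7*s^3 - s^2 + 6*s) = (s + 1)*(s + 3)*(s^4 - 2*s^3 - s^2 + 2*s) = s*(s + 1)*(s + 3)*(s^3 - 2*s^2 - s + 2) = s*(s - 1)*(s + 1)*(s + 3)*(s^2 - s - 2) = s*(s - 2)*(s - 1)*(s + 1)*(s + 3)*(s + 1)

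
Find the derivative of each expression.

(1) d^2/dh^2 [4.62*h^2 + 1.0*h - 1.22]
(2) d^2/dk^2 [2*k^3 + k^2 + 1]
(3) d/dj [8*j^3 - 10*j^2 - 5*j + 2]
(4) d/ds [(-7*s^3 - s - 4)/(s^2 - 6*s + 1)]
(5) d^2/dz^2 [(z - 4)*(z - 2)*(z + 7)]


(1) = 9.24000000000000
(2) = 12*k + 2
(3) = 24*j^2 - 20*j - 5
(4) = (-7*s^4 + 84*s^3 - 20*s^2 + 8*s - 25)/(s^4 - 12*s^3 + 38*s^2 - 12*s + 1)
(5) = 6*z + 2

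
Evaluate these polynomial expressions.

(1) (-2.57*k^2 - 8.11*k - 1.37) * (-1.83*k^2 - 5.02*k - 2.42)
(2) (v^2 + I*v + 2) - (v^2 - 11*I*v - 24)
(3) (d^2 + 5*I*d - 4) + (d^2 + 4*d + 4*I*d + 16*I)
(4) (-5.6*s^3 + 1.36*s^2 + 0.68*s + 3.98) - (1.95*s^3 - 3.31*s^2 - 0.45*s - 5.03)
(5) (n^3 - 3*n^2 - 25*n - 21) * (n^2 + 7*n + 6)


(1) = 4.7031*k^4 + 27.7427*k^3 + 49.4387*k^2 + 26.5036*k + 3.3154
(2) = 12*I*v + 26
(3) = 2*d^2 + 4*d + 9*I*d - 4 + 16*I
(4) = -7.55*s^3 + 4.67*s^2 + 1.13*s + 9.01
(5) = n^5 + 4*n^4 - 40*n^3 - 214*n^2 - 297*n - 126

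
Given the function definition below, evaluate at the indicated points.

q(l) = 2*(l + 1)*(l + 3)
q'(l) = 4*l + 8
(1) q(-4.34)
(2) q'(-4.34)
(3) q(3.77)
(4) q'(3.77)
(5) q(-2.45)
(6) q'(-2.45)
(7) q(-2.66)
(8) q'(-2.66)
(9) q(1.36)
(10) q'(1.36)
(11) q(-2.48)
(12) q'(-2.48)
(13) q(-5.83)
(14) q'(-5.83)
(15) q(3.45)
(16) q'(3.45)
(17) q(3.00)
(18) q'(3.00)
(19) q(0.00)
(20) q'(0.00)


(1) = 8.95
(2) = -9.36
(3) = 64.59
(4) = 23.08
(5) = -1.59
(6) = -1.80
(7) = -1.13
(8) = -2.64
(9) = 20.58
(10) = 13.44
(11) = -1.54
(12) = -1.92
(13) = 27.34
(14) = -15.32
(15) = 57.41
(16) = 21.80
(17) = 48.00
(18) = 20.00
(19) = 6.00
(20) = 8.00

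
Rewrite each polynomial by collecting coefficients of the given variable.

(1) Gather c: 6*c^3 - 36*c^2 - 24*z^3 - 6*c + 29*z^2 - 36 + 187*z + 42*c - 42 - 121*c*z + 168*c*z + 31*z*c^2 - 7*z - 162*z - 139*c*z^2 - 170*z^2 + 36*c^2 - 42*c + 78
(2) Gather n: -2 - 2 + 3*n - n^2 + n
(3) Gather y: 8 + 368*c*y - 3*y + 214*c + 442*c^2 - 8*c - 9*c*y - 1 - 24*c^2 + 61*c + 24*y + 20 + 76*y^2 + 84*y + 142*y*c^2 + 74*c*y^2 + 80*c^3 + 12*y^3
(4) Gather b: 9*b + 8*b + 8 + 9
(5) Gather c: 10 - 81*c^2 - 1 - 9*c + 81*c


(1) = 6*c^3 + 31*c^2*z + c*(-139*z^2 + 47*z - 6) - 24*z^3 - 141*z^2 + 18*z
(2) = -n^2 + 4*n - 4
(3) = 80*c^3 + 418*c^2 + 267*c + 12*y^3 + y^2*(74*c + 76) + y*(142*c^2 + 359*c + 105) + 27
(4) = 17*b + 17
(5) = -81*c^2 + 72*c + 9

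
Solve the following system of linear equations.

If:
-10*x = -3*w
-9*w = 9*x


Then:
w = 0
x = 0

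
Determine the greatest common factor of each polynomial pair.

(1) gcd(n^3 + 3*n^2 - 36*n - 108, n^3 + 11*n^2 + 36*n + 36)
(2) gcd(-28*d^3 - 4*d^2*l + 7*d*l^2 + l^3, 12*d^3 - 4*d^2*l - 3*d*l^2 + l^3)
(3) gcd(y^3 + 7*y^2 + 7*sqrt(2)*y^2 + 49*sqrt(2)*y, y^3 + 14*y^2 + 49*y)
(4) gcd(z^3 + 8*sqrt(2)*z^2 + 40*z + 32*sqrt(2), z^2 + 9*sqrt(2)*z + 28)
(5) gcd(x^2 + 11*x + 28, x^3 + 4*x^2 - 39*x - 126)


(1) = gcd((n - 6)*(n + 3)*(n + 6), (n + 2)*(n + 3)*(n + 6)) = n^2 + 9*n + 18
(2) = 4*d^2 - l^2
(3) = y^2 + 7*y
(4) = gcd((z + 2*sqrt(2))^2*(z + 4*sqrt(2)), (z + 2*sqrt(2))*(z + 7*sqrt(2))) = z + 2*sqrt(2)
(5) = gcd((x + 4)*(x + 7), (x - 6)*(x + 3)*(x + 7)) = x + 7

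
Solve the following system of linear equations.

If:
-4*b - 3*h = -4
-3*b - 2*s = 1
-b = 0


Then:
b = 0
h = 4/3
s = -1/2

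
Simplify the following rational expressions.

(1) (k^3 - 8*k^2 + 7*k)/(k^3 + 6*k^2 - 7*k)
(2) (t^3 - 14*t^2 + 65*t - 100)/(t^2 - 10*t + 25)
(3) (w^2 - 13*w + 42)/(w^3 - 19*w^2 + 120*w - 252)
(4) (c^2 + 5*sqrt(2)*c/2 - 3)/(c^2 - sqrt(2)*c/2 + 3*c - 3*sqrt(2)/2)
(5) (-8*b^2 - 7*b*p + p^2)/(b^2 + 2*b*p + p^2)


(1) = (k - 7)/(k + 7)
(2) = t - 4
(3) = 1/(w - 6)
(4) = (4*c + 12*sqrt(2))/(4*c + 12)
(5) = (-8*b + p)/(b + p)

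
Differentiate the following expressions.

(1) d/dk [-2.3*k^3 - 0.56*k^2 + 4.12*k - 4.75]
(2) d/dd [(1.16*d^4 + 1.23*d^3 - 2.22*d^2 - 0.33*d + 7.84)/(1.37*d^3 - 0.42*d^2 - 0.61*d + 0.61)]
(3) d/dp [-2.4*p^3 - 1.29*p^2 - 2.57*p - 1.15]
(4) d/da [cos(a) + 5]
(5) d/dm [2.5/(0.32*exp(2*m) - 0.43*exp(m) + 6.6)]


(1) = -6.9*k^2 - 1.12*k + 4.12
(2) = (1.5892*d^6 - 0.9744*d^5 + 0.402*d^4 + 2.234*d^3 - 28.7559*d^2 + 3.8772*d + 4.5811)/(1.8769*d^6 - 1.1508*d^5 - 1.495*d^4 + 2.1838*d^3 - 0.1403*d^2 - 0.7442*d + 0.3721)
(3) = -7.2*p^2 - 2.58*p - 2.57
(4) = -sin(a)
(5) = (1.075 - 1.6*exp(m))*exp(m)/(0.32*exp(2*m) - 0.43*exp(m) + 6.6)^2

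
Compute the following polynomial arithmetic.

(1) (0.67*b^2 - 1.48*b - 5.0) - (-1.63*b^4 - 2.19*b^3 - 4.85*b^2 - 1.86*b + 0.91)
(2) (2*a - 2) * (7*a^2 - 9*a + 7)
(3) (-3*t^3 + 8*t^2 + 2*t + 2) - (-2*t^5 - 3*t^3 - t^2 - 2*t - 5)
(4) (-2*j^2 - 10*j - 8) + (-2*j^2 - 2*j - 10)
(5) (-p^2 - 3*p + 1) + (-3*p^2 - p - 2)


(1) = 1.63*b^4 + 2.19*b^3 + 5.52*b^2 + 0.38*b - 5.91
(2) = 14*a^3 - 32*a^2 + 32*a - 14
(3) = 2*t^5 + 9*t^2 + 4*t + 7
(4) = -4*j^2 - 12*j - 18
(5) = -4*p^2 - 4*p - 1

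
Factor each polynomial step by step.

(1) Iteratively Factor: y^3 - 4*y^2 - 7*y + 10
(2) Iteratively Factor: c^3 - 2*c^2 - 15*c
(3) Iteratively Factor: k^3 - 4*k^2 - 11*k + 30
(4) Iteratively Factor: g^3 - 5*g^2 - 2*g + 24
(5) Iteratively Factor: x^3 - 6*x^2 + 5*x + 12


(1) = (y - 1)*(y^2 - 3*y - 10) = (y - 1)*(y + 2)*(y - 5)
(2) = (c + 3)*(c^2 - 5*c) = (c - 5)*(c + 3)*(c)
(3) = (k - 5)*(k^2 + k - 6) = (k - 5)*(k + 3)*(k - 2)
(4) = (g + 2)*(g^2 - 7*g + 12) = (g - 3)*(g + 2)*(g - 4)
(5) = (x + 1)*(x^2 - 7*x + 12) = (x - 4)*(x + 1)*(x - 3)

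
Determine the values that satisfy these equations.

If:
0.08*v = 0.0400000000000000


Then:
v = 0.50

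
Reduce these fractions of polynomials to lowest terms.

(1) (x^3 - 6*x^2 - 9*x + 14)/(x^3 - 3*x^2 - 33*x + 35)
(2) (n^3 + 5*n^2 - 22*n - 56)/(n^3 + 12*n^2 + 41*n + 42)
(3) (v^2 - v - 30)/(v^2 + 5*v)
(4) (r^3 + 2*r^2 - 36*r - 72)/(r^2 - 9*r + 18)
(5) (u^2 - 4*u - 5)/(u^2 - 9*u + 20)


(1) = (x + 2)/(x + 5)
(2) = (n - 4)/(n + 3)
(3) = (v - 6)/v
(4) = (r^2 + 8*r + 12)/(r - 3)
(5) = (u + 1)/(u - 4)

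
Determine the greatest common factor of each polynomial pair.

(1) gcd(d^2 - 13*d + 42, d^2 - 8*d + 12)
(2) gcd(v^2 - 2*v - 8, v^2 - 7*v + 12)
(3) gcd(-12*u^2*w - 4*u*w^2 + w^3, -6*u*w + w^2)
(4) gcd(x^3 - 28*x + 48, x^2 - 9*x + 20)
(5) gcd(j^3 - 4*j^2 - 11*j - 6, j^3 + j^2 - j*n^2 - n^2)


(1) = d - 6
(2) = gcd((v - 4)*(v + 2), (v - 4)*(v - 3)) = v - 4
(3) = 6*u*w - w^2
(4) = x - 4
(5) = j + 1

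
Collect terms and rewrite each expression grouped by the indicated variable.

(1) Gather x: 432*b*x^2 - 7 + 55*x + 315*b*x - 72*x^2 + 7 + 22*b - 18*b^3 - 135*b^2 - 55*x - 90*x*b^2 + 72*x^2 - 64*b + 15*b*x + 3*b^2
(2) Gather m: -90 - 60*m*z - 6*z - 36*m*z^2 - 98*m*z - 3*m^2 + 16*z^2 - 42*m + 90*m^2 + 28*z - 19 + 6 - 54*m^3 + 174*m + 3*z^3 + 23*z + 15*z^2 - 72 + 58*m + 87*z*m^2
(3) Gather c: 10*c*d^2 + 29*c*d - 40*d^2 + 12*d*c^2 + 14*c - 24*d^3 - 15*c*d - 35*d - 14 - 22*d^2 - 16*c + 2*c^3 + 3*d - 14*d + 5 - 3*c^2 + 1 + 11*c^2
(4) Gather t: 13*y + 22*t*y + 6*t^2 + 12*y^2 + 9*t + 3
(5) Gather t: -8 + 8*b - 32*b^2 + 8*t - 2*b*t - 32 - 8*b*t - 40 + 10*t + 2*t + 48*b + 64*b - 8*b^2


(1) = -18*b^3 - 132*b^2 + 432*b*x^2 - 42*b + x*(-90*b^2 + 330*b)
(2) = -54*m^3 + m^2*(87*z + 87) + m*(-36*z^2 - 158*z + 190) + 3*z^3 + 31*z^2 + 45*z - 175
(3) = 2*c^3 + c^2*(12*d + 8) + c*(10*d^2 + 14*d - 2) - 24*d^3 - 62*d^2 - 46*d - 8
(4) = 6*t^2 + t*(22*y + 9) + 12*y^2 + 13*y + 3
(5) = -40*b^2 + 120*b + t*(20 - 10*b) - 80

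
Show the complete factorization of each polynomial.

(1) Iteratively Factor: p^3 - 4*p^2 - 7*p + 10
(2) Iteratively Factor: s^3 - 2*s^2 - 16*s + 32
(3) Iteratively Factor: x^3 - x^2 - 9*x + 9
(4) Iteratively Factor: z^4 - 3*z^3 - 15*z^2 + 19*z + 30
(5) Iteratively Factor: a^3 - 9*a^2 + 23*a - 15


(1) = (p + 2)*(p^2 - 6*p + 5) = (p - 5)*(p + 2)*(p - 1)
(2) = (s + 4)*(s^2 - 6*s + 8) = (s - 2)*(s + 4)*(s - 4)
(3) = (x - 1)*(x^2 - 9) = (x - 3)*(x - 1)*(x + 3)
(4) = (z - 2)*(z^3 - z^2 - 17*z - 15) = (z - 2)*(z + 3)*(z^2 - 4*z - 5) = (z - 2)*(z + 1)*(z + 3)*(z - 5)
(5) = (a - 5)*(a^2 - 4*a + 3) = (a - 5)*(a - 1)*(a - 3)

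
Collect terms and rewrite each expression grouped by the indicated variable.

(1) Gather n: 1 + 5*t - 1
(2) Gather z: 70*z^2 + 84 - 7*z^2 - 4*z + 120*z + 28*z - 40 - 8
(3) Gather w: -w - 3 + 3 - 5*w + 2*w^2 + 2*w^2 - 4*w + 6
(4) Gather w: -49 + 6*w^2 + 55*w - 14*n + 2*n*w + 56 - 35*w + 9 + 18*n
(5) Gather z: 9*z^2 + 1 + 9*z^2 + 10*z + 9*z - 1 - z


(1) = 5*t
(2) = 63*z^2 + 144*z + 36
(3) = 4*w^2 - 10*w + 6
(4) = 4*n + 6*w^2 + w*(2*n + 20) + 16
(5) = 18*z^2 + 18*z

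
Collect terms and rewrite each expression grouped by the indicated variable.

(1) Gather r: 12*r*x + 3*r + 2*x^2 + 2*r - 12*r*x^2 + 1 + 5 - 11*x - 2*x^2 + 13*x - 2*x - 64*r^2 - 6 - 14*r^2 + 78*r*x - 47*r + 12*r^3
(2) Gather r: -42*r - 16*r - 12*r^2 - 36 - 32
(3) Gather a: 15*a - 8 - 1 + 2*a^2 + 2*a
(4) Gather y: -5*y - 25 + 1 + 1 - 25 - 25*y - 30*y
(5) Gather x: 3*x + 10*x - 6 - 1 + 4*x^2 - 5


(1) = 12*r^3 - 78*r^2 + r*(-12*x^2 + 90*x - 42)
(2) = -12*r^2 - 58*r - 68
(3) = 2*a^2 + 17*a - 9
(4) = -60*y - 48
(5) = 4*x^2 + 13*x - 12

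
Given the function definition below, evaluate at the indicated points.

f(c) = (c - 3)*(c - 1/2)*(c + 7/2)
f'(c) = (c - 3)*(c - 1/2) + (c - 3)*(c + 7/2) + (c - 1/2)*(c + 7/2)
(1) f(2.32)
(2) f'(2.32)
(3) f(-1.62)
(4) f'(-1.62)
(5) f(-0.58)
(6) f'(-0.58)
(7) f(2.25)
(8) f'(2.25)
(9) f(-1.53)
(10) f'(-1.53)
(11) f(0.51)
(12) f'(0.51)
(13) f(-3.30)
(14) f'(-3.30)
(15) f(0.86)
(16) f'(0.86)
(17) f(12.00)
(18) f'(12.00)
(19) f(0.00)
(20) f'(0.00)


(1) = -7.20
(2) = 5.40
(3) = 18.41
(4) = -2.88
(5) = 11.29
(6) = -9.74
(7) = -7.55
(8) = 4.44
(9) = 18.12
(10) = -3.73
(11) = -0.10
(12) = -9.97
(13) = 4.79
(14) = 21.92
(15) = -3.36
(16) = -8.53
(17) = 1604.25
(18) = 421.25
(19) = 5.25
(20) = -10.75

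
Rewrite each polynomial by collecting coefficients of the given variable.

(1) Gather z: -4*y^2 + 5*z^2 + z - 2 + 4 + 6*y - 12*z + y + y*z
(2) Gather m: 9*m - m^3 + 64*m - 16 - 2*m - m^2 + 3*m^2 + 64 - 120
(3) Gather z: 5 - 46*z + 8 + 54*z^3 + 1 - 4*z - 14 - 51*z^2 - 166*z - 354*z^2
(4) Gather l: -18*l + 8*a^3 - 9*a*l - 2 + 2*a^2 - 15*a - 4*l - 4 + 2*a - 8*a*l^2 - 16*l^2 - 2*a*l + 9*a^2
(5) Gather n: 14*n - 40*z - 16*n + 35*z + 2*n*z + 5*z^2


(1) = -4*y^2 + 7*y + 5*z^2 + z*(y - 11) + 2
(2) = -m^3 + 2*m^2 + 71*m - 72
(3) = 54*z^3 - 405*z^2 - 216*z
(4) = 8*a^3 + 11*a^2 - 13*a + l^2*(-8*a - 16) + l*(-11*a - 22) - 6
(5) = n*(2*z - 2) + 5*z^2 - 5*z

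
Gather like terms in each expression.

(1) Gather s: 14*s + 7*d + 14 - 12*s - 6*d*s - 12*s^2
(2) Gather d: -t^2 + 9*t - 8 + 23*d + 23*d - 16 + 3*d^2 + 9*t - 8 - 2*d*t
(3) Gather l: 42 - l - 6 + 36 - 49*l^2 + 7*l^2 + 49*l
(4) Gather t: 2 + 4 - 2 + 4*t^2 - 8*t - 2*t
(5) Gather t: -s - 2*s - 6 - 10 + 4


(1) = 7*d - 12*s^2 + s*(2 - 6*d) + 14
(2) = 3*d^2 + d*(46 - 2*t) - t^2 + 18*t - 32
(3) = -42*l^2 + 48*l + 72
(4) = 4*t^2 - 10*t + 4
(5) = -3*s - 12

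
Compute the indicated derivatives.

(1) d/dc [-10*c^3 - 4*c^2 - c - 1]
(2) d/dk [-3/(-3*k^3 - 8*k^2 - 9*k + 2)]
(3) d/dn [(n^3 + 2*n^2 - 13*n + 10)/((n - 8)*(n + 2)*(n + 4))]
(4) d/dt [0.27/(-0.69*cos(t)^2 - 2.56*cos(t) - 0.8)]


(1) = -30*c^2 - 8*c - 1
(2) = 3*(-9*k^2 - 16*k - 9)/(3*k^3 + 8*k^2 + 9*k - 2)^2
(3) = 2*(-2*n^4 - 27*n^3 - 164*n^2 - 108*n + 616)/(n^6 - 4*n^5 - 76*n^4 + 32*n^3 + 1856*n^2 + 5120*n + 4096)
(4) = -(0.3726*cos(t) + 0.6912)*sin(t)/(0.69*cos(t)^2 + 2.56*cos(t) + 0.8)^2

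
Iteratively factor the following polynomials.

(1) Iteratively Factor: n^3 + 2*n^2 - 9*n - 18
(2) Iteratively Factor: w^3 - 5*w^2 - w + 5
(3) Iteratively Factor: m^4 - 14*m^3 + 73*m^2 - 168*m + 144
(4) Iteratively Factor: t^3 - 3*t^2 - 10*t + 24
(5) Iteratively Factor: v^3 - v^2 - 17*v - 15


(1) = (n - 3)*(n^2 + 5*n + 6) = (n - 3)*(n + 2)*(n + 3)
(2) = (w - 1)*(w^2 - 4*w - 5) = (w - 5)*(w - 1)*(w + 1)
(3) = (m - 4)*(m^3 - 10*m^2 + 33*m - 36) = (m - 4)^2*(m^2 - 6*m + 9) = (m - 4)^2*(m - 3)*(m - 3)
(4) = (t + 3)*(t^2 - 6*t + 8) = (t - 4)*(t + 3)*(t - 2)
(5) = (v - 5)*(v^2 + 4*v + 3) = (v - 5)*(v + 3)*(v + 1)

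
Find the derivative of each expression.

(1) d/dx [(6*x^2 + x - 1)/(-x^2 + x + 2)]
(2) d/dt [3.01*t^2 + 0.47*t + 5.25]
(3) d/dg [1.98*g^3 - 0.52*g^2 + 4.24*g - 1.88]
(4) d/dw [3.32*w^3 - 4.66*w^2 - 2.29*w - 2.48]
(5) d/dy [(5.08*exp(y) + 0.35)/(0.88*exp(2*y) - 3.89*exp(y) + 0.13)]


(1) = (7*x^2 + 22*x + 3)/(x^4 - 2*x^3 - 3*x^2 + 4*x + 4)
(2) = 6.02*t + 0.47
(3) = 5.94*g^2 - 1.04*g + 4.24
(4) = 9.96*w^2 - 9.32*w - 2.29
(5) = (-4.4704*exp(2*y) - 0.616*exp(y) + 2.0219)*exp(y)/(0.7744*exp(4*y) - 6.8464*exp(3*y) + 15.3609*exp(2*y) - 1.0114*exp(y) + 0.0169)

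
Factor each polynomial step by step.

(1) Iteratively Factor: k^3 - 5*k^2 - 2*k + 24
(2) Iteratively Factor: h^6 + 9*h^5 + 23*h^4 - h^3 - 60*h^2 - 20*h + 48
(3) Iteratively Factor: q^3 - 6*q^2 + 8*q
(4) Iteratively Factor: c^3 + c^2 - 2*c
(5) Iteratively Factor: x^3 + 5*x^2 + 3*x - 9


(1) = (k + 2)*(k^2 - 7*k + 12) = (k - 3)*(k + 2)*(k - 4)
(2) = (h - 1)*(h^5 + 10*h^4 + 33*h^3 + 32*h^2 - 28*h - 48) = (h - 1)^2*(h^4 + 11*h^3 + 44*h^2 + 76*h + 48) = (h - 1)^2*(h + 2)*(h^3 + 9*h^2 + 26*h + 24) = (h - 1)^2*(h + 2)^2*(h^2 + 7*h + 12) = (h - 1)^2*(h + 2)^2*(h + 3)*(h + 4)
(3) = (q - 4)*(q^2 - 2*q) = (q - 4)*(q - 2)*(q)
(4) = (c)*(c^2 + c - 2) = c*(c - 1)*(c + 2)
(5) = (x + 3)*(x^2 + 2*x - 3) = (x - 1)*(x + 3)*(x + 3)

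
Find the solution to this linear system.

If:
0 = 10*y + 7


Then:
y = -7/10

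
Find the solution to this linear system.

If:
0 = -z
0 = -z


Then:
z = 0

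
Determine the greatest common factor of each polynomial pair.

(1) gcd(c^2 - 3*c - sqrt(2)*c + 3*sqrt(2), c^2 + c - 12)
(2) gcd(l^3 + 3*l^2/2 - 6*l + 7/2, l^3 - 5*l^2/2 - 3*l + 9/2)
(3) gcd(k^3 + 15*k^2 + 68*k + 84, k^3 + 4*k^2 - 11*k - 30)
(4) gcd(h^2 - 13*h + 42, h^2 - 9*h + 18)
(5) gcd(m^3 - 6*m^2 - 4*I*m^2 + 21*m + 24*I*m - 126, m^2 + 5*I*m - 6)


(1) = gcd((c - 3)*(c - sqrt(2)), (c - 3)*(c + 4)) = c - 3
(2) = l - 1
(3) = gcd((k + 2)*(k + 6)*(k + 7), (k - 3)*(k + 2)*(k + 5)) = k + 2
(4) = h - 6
(5) = m + 3*I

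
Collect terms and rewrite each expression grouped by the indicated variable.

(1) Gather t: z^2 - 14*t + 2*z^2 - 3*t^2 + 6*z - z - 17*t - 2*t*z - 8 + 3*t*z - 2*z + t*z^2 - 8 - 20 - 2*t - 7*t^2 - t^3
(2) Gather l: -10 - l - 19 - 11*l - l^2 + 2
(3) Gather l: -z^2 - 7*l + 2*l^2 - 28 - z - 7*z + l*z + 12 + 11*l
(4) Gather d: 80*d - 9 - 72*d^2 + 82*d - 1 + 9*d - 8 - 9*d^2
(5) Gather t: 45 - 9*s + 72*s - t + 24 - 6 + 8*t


(1) = -t^3 - 10*t^2 + t*(z^2 + z - 33) + 3*z^2 + 3*z - 36
(2) = -l^2 - 12*l - 27
(3) = 2*l^2 + l*(z + 4) - z^2 - 8*z - 16
(4) = -81*d^2 + 171*d - 18
(5) = 63*s + 7*t + 63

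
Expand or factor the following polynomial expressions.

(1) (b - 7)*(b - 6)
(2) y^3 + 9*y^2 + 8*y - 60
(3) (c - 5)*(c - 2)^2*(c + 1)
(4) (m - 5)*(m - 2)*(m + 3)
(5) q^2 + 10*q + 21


(1) = b^2 - 13*b + 42
(2) = (y - 2)*(y + 5)*(y + 6)
(3) = c^4 - 8*c^3 + 15*c^2 + 4*c - 20
(4) = m^3 - 4*m^2 - 11*m + 30
(5) = (q + 3)*(q + 7)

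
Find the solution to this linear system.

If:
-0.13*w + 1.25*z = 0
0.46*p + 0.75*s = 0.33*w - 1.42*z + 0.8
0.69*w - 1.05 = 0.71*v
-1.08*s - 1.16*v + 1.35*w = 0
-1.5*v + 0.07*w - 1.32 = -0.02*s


Then:
p = -0.81
s = 1.73
v = -0.83
w = 0.67
z = 0.07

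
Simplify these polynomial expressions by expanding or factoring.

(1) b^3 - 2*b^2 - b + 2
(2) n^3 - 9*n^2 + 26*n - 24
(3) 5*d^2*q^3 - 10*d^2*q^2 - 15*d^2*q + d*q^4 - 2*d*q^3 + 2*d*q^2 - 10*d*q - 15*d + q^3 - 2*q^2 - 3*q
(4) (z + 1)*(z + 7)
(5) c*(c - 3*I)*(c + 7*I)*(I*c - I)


(1) = (b - 2)*(b - 1)*(b + 1)
(2) = (n - 4)*(n - 3)*(n - 2)
(3) = (5*d + q)*(q - 3)*(q + 1)*(d*q + 1)
(4) = z^2 + 8*z + 7
(5) = I*c^4 - 4*c^3 - I*c^3 + 4*c^2 + 21*I*c^2 - 21*I*c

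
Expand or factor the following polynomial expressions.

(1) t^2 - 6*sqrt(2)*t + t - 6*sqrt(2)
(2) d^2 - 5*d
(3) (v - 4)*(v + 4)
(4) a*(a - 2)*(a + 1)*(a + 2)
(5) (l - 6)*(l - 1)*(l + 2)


(1) = (t + 1)*(t - 6*sqrt(2))
(2) = d*(d - 5)
(3) = v^2 - 16
(4) = a^4 + a^3 - 4*a^2 - 4*a
(5) = l^3 - 5*l^2 - 8*l + 12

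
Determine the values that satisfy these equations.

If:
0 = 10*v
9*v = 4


Then:
No Solution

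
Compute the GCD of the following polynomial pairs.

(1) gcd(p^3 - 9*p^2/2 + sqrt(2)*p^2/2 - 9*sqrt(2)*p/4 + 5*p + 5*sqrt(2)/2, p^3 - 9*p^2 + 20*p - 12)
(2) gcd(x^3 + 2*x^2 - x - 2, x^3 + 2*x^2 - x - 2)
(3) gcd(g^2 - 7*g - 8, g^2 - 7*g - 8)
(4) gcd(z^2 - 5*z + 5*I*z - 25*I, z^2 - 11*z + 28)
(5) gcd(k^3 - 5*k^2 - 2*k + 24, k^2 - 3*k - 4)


(1) = gcd((p - 5/2)*(p - 2)*(p + sqrt(2)/2), (p - 6)*(p - 2)*(p - 1)) = p - 2
(2) = x^3 + 2*x^2 - x - 2
(3) = gcd((g - 8)*(g + 1), (g - 8)*(g + 1)) = g^2 - 7*g - 8
(4) = gcd((z - 5)*(z + 5*I), (z - 7)*(z - 4)) = 1
(5) = gcd((k - 4)*(k - 3)*(k + 2), (k - 4)*(k + 1)) = k - 4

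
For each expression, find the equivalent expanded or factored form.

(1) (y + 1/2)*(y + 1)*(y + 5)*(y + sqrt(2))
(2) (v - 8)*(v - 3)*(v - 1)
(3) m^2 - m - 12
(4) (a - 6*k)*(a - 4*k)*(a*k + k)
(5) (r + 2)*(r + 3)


(1) = y^4 + sqrt(2)*y^3 + 13*y^3/2 + 8*y^2 + 13*sqrt(2)*y^2/2 + 5*y/2 + 8*sqrt(2)*y + 5*sqrt(2)/2
(2) = v^3 - 12*v^2 + 35*v - 24
(3) = (m - 4)*(m + 3)
(4) = a^3*k - 10*a^2*k^2 + a^2*k + 24*a*k^3 - 10*a*k^2 + 24*k^3
(5) = r^2 + 5*r + 6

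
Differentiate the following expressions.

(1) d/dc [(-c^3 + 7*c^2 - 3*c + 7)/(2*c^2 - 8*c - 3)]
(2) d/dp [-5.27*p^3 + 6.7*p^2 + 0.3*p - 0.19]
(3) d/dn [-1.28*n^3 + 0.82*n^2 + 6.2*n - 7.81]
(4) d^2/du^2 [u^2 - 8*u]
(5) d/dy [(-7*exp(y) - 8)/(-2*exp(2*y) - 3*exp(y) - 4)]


(1) = (-2*c^4 + 16*c^3 - 41*c^2 - 70*c + 65)/(4*c^4 - 32*c^3 + 52*c^2 + 48*c + 9)
(2) = -15.81*p^2 + 13.4*p + 0.3
(3) = -3.84*n^2 + 1.64*n + 6.2
(4) = 2
(5) = (-(4*exp(y) + 3)*(7*exp(y) + 8) + 14*exp(2*y) + 21*exp(y) + 28)*exp(y)/(2*exp(2*y) + 3*exp(y) + 4)^2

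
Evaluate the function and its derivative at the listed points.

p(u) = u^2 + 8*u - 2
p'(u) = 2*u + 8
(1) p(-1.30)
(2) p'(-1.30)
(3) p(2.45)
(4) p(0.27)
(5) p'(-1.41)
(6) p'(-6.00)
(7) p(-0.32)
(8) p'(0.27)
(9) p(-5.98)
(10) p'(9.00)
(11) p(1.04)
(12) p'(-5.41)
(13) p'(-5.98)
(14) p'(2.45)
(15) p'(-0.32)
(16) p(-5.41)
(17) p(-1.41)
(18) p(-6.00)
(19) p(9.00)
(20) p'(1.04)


(1) = -10.71
(2) = 5.40
(3) = 23.60
(4) = 0.23
(5) = 5.18
(6) = -4.00
(7) = -4.46
(8) = 8.54
(9) = -14.08
(10) = 26.00
(11) = 7.40
(12) = -2.82
(13) = -3.96
(14) = 12.90
(15) = 7.36
(16) = -16.01
(17) = -11.29
(18) = -14.00
(19) = 151.00
(20) = 10.08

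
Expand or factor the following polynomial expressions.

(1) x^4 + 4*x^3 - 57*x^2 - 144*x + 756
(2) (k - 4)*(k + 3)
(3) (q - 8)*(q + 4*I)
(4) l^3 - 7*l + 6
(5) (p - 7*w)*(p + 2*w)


(1) = (x - 6)*(x - 3)*(x + 6)*(x + 7)
(2) = k^2 - k - 12
(3) = q^2 - 8*q + 4*I*q - 32*I
(4) = (l - 2)*(l - 1)*(l + 3)
(5) = p^2 - 5*p*w - 14*w^2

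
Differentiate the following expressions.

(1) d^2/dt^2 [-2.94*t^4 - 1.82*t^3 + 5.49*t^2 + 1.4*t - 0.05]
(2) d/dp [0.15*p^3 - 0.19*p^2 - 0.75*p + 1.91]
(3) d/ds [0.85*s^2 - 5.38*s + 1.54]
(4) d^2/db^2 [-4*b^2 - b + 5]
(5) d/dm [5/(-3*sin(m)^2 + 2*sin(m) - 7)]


(1) = -35.28*t^2 - 10.92*t + 10.98
(2) = 0.45*p^2 - 0.38*p - 0.75
(3) = 1.7*s - 5.38
(4) = -8
(5) = 10*(3*sin(m) - 1)*cos(m)/(3*sin(m)^2 - 2*sin(m) + 7)^2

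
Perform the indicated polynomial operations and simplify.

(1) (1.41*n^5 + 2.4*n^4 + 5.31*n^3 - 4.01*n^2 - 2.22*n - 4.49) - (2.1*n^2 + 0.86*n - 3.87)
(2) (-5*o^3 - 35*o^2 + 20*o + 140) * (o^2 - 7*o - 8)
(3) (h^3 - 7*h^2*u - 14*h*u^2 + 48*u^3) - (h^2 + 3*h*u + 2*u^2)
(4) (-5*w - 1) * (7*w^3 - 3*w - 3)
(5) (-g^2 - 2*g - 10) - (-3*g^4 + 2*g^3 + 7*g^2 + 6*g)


(1) = 1.41*n^5 + 2.4*n^4 + 5.31*n^3 - 6.11*n^2 - 3.08*n - 0.62
(2) = -5*o^5 + 305*o^3 + 280*o^2 - 1140*o - 1120
(3) = h^3 - 7*h^2*u - h^2 - 14*h*u^2 - 3*h*u + 48*u^3 - 2*u^2
(4) = -35*w^4 - 7*w^3 + 15*w^2 + 18*w + 3
(5) = 3*g^4 - 2*g^3 - 8*g^2 - 8*g - 10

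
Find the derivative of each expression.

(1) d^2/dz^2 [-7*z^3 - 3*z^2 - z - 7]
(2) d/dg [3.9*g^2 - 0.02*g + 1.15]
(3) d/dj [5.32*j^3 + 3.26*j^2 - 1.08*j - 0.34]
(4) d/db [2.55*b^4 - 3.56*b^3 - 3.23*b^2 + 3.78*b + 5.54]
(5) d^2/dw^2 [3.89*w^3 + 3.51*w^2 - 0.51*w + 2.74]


(1) = -42*z - 6
(2) = 7.8*g - 0.02
(3) = 15.96*j^2 + 6.52*j - 1.08
(4) = 10.2*b^3 - 10.68*b^2 - 6.46*b + 3.78
(5) = 23.34*w + 7.02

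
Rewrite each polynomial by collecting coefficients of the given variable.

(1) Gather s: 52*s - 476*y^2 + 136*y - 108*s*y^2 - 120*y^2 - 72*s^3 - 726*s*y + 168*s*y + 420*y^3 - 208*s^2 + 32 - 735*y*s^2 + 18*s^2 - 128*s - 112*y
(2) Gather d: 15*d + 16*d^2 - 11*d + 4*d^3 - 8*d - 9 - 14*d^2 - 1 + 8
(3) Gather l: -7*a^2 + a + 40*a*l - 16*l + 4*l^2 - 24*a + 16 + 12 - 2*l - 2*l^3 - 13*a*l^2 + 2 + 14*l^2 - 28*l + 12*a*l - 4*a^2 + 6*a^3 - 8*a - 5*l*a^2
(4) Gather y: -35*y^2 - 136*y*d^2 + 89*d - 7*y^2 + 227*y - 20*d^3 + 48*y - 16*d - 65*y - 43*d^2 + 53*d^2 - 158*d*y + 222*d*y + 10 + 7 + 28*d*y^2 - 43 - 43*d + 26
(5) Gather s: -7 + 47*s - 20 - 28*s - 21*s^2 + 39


(1) = -72*s^3 + s^2*(-735*y - 190) + s*(-108*y^2 - 558*y - 76) + 420*y^3 - 596*y^2 + 24*y + 32
(2) = 4*d^3 + 2*d^2 - 4*d - 2
(3) = 6*a^3 - 11*a^2 - 31*a - 2*l^3 + l^2*(18 - 13*a) + l*(-5*a^2 + 52*a - 46) + 30
(4) = -20*d^3 + 10*d^2 + 30*d + y^2*(28*d - 42) + y*(-136*d^2 + 64*d + 210)
(5) = -21*s^2 + 19*s + 12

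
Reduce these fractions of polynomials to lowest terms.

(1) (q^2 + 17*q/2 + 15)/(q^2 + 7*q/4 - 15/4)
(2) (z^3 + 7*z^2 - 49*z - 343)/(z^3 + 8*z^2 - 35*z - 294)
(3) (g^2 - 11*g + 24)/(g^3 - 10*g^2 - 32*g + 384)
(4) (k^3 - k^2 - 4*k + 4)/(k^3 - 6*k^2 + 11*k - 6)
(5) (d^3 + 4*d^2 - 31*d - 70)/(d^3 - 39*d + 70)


(1) = (4*q^2 + 34*q + 60)/(4*q^2 + 7*q - 15)
(2) = (z - 7)/(z - 6)
(3) = (g - 3)/(g^2 - 2*g - 48)
(4) = (k + 2)/(k - 3)
(5) = (d + 2)/(d - 2)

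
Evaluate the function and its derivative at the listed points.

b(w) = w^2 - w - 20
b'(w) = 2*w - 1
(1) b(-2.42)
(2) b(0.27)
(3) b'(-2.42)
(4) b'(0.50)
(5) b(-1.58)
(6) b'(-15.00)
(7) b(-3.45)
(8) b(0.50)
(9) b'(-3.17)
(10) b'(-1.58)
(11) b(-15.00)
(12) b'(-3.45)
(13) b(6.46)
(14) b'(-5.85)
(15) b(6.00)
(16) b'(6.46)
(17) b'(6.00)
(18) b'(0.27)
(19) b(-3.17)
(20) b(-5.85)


(1) = -11.72
(2) = -20.20
(3) = -5.84
(4) = 0.00
(5) = -15.92
(6) = -31.00
(7) = -4.65
(8) = -20.25
(9) = -7.34
(10) = -4.16
(11) = 220.00
(12) = -7.90
(13) = 15.27
(14) = -12.70
(15) = 10.00
(16) = 11.92
(17) = 11.00
(18) = -0.46
(19) = -6.78
(20) = 20.07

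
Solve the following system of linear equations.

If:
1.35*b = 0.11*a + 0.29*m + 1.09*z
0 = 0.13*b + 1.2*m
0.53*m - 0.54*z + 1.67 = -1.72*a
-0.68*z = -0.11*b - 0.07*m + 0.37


Then:
a = -1.19
b = -0.59
m = 0.06
z = -0.63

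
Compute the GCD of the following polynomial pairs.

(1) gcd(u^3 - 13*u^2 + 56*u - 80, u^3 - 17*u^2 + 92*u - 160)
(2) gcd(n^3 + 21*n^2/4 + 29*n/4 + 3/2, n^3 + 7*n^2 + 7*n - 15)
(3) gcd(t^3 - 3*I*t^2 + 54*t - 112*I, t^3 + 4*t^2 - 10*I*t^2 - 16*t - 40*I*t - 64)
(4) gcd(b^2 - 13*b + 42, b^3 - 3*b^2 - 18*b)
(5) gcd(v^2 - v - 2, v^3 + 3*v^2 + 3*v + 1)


(1) = u^2 - 9*u + 20
(2) = gcd((n + 1/4)*(n + 2)*(n + 3), (n - 1)*(n + 3)*(n + 5)) = n + 3
(3) = t^2 - 10*I*t - 16
(4) = b - 6
(5) = gcd((v - 2)*(v + 1), (v + 1)^3) = v + 1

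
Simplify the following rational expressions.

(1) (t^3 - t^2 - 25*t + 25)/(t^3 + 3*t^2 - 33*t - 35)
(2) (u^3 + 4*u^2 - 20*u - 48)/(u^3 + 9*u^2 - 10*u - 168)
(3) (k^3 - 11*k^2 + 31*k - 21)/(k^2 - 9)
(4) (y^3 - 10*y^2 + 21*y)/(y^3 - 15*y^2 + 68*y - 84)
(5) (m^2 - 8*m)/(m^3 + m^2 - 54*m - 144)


(1) = (t^2 + 4*t - 5)/(t^2 + 8*t + 7)
(2) = (u + 2)/(u + 7)
(3) = (k^2 - 8*k + 7)/(k + 3)
(4) = (y^2 - 3*y)/(y^2 - 8*y + 12)
(5) = m/(m^2 + 9*m + 18)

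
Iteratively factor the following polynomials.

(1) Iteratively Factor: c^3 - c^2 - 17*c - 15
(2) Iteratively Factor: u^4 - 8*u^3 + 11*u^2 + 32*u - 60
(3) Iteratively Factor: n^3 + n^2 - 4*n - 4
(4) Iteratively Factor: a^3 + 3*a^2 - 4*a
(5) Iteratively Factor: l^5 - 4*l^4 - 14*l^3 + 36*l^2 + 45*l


(1) = (c + 1)*(c^2 - 2*c - 15) = (c + 1)*(c + 3)*(c - 5)
(2) = (u + 2)*(u^3 - 10*u^2 + 31*u - 30) = (u - 3)*(u + 2)*(u^2 - 7*u + 10) = (u - 3)*(u - 2)*(u + 2)*(u - 5)
(3) = (n - 2)*(n^2 + 3*n + 2) = (n - 2)*(n + 2)*(n + 1)
(4) = (a)*(a^2 + 3*a - 4) = a*(a + 4)*(a - 1)
(5) = (l + 3)*(l^4 - 7*l^3 + 7*l^2 + 15*l) = (l + 1)*(l + 3)*(l^3 - 8*l^2 + 15*l) = l*(l + 1)*(l + 3)*(l^2 - 8*l + 15) = l*(l - 5)*(l + 1)*(l + 3)*(l - 3)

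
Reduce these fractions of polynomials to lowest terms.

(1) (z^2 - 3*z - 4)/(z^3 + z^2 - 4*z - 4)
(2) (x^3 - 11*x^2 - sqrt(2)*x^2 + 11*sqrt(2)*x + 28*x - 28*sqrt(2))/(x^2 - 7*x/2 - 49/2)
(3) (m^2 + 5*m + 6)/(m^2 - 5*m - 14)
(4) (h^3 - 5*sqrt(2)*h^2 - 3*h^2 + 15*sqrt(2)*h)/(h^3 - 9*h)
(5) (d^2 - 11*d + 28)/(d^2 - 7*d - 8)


(1) = (z - 4)/(z^2 - 4)
(2) = (2*x^2 + x*(-8 - 2*sqrt(2)) + 8*sqrt(2))/(2*x + 7)
(3) = (m + 3)/(m - 7)
(4) = (h - 5*sqrt(2))/(h + 3)
(5) = (d^2 - 11*d + 28)/(d^2 - 7*d - 8)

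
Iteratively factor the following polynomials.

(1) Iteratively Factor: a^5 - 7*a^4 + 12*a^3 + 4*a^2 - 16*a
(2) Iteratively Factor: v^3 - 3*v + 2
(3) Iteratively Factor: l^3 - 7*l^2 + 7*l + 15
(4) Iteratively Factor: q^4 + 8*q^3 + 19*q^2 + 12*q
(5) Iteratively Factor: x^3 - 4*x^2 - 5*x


(1) = (a - 2)*(a^4 - 5*a^3 + 2*a^2 + 8*a) = (a - 2)^2*(a^3 - 3*a^2 - 4*a) = (a - 2)^2*(a + 1)*(a^2 - 4*a) = (a - 4)*(a - 2)^2*(a + 1)*(a)
(2) = (v + 2)*(v^2 - 2*v + 1) = (v - 1)*(v + 2)*(v - 1)
(3) = (l - 5)*(l^2 - 2*l - 3) = (l - 5)*(l - 3)*(l + 1)
(4) = (q + 4)*(q^3 + 4*q^2 + 3*q) = (q + 1)*(q + 4)*(q^2 + 3*q) = (q + 1)*(q + 3)*(q + 4)*(q)
(5) = (x)*(x^2 - 4*x - 5) = x*(x + 1)*(x - 5)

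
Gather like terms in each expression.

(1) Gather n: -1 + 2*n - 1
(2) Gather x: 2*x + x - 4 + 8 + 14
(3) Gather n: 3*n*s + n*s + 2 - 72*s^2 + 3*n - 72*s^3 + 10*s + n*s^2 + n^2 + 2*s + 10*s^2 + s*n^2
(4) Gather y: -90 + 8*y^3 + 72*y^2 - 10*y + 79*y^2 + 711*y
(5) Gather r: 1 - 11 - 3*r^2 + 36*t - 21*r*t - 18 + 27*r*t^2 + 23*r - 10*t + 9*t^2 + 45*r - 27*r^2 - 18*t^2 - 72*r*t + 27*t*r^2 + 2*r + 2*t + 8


(1) = 2*n - 2
(2) = 3*x + 18
(3) = n^2*(s + 1) + n*(s^2 + 4*s + 3) - 72*s^3 - 62*s^2 + 12*s + 2
(4) = 8*y^3 + 151*y^2 + 701*y - 90
(5) = r^2*(27*t - 30) + r*(27*t^2 - 93*t + 70) - 9*t^2 + 28*t - 20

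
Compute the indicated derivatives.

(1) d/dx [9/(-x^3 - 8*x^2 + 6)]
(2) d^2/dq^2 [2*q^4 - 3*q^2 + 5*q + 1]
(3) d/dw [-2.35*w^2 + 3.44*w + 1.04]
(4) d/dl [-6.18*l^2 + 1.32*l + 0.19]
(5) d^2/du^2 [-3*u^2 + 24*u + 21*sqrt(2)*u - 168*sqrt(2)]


(1) = 9*x*(3*x + 16)/(x^3 + 8*x^2 - 6)^2
(2) = 24*q^2 - 6
(3) = 3.44 - 4.7*w
(4) = 1.32 - 12.36*l
(5) = -6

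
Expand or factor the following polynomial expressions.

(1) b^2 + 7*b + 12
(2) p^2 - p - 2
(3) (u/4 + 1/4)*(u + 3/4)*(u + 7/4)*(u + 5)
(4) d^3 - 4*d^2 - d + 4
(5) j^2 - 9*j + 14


(1) = (b + 3)*(b + 4)
(2) = (p - 2)*(p + 1)
(3) = u^4/4 + 17*u^3/8 + 341*u^2/64 + 163*u/32 + 105/64
(4) = (d - 4)*(d - 1)*(d + 1)
(5) = (j - 7)*(j - 2)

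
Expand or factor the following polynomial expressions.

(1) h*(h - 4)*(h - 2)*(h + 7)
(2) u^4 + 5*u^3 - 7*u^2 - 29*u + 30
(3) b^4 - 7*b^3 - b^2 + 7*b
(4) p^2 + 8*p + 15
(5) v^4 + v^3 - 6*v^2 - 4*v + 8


(1) = h^4 + h^3 - 34*h^2 + 56*h
(2) = (u - 2)*(u - 1)*(u + 3)*(u + 5)
(3) = b*(b - 7)*(b - 1)*(b + 1)
(4) = (p + 3)*(p + 5)
(5) = (v - 2)*(v - 1)*(v + 2)^2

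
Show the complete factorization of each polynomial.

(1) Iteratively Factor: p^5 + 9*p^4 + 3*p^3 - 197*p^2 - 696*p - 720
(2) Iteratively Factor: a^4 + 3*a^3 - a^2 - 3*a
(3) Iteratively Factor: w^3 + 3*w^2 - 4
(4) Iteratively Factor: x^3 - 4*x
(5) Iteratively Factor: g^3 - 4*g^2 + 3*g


(1) = (p + 4)*(p^4 + 5*p^3 - 17*p^2 - 129*p - 180) = (p + 4)^2*(p^3 + p^2 - 21*p - 45) = (p + 3)*(p + 4)^2*(p^2 - 2*p - 15) = (p + 3)^2*(p + 4)^2*(p - 5)
(2) = (a)*(a^3 + 3*a^2 - a - 3) = a*(a + 3)*(a^2 - 1) = a*(a + 1)*(a + 3)*(a - 1)
(3) = (w - 1)*(w^2 + 4*w + 4) = (w - 1)*(w + 2)*(w + 2)
(4) = (x + 2)*(x^2 - 2*x) = (x - 2)*(x + 2)*(x)
(5) = (g - 3)*(g^2 - g) = g*(g - 3)*(g - 1)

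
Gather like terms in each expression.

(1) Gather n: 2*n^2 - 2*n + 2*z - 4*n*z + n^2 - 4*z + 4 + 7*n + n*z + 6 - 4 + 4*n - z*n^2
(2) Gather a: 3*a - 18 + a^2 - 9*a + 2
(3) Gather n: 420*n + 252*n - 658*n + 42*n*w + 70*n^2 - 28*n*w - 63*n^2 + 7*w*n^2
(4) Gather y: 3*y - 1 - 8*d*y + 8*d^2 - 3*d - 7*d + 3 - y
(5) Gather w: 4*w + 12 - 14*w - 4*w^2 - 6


(1) = n^2*(3 - z) + n*(9 - 3*z) - 2*z + 6
(2) = a^2 - 6*a - 16
(3) = n^2*(7*w + 7) + n*(14*w + 14)
(4) = 8*d^2 - 10*d + y*(2 - 8*d) + 2
(5) = -4*w^2 - 10*w + 6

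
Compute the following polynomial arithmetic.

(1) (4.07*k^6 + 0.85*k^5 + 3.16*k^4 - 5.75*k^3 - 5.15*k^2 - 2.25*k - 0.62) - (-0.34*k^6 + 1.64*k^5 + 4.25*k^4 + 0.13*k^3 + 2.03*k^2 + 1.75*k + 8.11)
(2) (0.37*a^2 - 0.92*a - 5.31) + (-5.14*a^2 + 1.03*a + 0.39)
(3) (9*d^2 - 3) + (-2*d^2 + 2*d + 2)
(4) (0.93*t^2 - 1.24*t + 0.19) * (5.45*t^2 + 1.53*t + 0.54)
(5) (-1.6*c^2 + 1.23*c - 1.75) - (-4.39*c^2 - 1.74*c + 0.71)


(1) = 4.41*k^6 - 0.79*k^5 - 1.09*k^4 - 5.88*k^3 - 7.18*k^2 - 4.0*k - 8.73
(2) = -4.77*a^2 + 0.11*a - 4.92
(3) = 7*d^2 + 2*d - 1
(4) = 5.0685*t^4 - 5.3351*t^3 - 0.3595*t^2 - 0.3789*t + 0.1026
(5) = 2.79*c^2 + 2.97*c - 2.46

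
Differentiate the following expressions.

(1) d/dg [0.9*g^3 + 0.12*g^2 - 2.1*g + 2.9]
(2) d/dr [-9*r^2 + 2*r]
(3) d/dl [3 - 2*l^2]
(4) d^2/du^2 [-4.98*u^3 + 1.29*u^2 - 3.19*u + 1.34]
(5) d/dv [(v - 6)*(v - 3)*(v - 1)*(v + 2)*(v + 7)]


(1) = 2.7*g^2 + 0.24*g - 2.1
(2) = 2 - 18*r
(3) = -4*l
(4) = 2.58 - 29.88*u
(5) = 5*v^4 - 4*v^3 - 147*v^2 + 170*v + 216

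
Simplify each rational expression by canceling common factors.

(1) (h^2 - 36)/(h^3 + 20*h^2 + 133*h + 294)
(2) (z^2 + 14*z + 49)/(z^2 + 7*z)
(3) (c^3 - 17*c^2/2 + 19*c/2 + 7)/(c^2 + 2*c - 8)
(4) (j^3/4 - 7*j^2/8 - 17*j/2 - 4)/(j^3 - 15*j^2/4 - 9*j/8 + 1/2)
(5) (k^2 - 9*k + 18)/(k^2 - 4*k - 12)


(1) = (h - 6)/(h^2 + 14*h + 49)
(2) = (z + 7)/z
(3) = (2*c^2 - 13*c - 7)/(2*c + 8)
(4) = (j^2 - 4*j - 32)/(4*j^2 - 17*j + 4)
(5) = (k - 3)/(k + 2)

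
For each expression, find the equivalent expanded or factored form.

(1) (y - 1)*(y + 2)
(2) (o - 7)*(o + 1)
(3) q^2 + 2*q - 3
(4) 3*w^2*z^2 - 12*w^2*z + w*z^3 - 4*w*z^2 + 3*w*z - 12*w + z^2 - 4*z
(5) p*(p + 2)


(1) = y^2 + y - 2
(2) = o^2 - 6*o - 7
(3) = (q - 1)*(q + 3)
(4) = (3*w + z)*(z - 4)*(w*z + 1)
(5) = p^2 + 2*p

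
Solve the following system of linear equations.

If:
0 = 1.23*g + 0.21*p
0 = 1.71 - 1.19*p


Then:
g = -0.25
p = 1.44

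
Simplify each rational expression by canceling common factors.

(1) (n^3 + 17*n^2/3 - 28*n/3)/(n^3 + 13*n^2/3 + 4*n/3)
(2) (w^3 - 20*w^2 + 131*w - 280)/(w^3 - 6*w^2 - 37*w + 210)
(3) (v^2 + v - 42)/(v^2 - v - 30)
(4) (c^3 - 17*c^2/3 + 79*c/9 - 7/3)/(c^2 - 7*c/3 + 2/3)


(1) = (3*n^2 + 17*n - 28)/(3*n^2 + 13*n + 4)
(2) = (w - 8)/(w + 6)
(3) = (v + 7)/(v + 5)
(4) = (3*c^2 - 16*c + 21)/(3*c - 6)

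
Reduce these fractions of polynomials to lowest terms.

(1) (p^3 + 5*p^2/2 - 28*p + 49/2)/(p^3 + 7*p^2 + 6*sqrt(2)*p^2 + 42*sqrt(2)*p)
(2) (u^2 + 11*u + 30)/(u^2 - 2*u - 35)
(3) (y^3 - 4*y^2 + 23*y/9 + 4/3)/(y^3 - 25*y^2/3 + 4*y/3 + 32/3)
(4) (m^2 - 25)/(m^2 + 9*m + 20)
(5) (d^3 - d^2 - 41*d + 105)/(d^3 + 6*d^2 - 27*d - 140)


(1) = (2*p^2 - 9*p + 7)/(2*p^2 + 12*sqrt(2)*p)
(2) = (u + 6)/(u - 7)
(3) = (3*y^2 - 8*y - 3)/(3*y^2 - 21*y - 24)
(4) = (m - 5)/(m + 4)
(5) = (d - 3)/(d + 4)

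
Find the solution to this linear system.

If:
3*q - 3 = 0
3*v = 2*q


Then:
q = 1
v = 2/3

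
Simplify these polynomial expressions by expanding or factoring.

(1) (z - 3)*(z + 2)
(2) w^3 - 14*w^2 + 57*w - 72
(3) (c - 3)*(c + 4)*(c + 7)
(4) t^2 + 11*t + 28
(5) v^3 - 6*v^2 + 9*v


(1) = z^2 - z - 6
(2) = (w - 8)*(w - 3)^2
(3) = c^3 + 8*c^2 - 5*c - 84
(4) = (t + 4)*(t + 7)
(5) = v*(v - 3)^2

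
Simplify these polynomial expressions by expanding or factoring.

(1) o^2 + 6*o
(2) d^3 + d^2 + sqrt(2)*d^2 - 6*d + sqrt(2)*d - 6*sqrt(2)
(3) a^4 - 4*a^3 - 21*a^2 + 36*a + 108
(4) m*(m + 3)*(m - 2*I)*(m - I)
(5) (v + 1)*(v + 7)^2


(1) = o*(o + 6)
(2) = (d - 2)*(d + 3)*(d + sqrt(2))
(3) = (a - 6)*(a - 3)*(a + 2)*(a + 3)
(4) = m^4 + 3*m^3 - 3*I*m^3 - 2*m^2 - 9*I*m^2 - 6*m
(5) = v^3 + 15*v^2 + 63*v + 49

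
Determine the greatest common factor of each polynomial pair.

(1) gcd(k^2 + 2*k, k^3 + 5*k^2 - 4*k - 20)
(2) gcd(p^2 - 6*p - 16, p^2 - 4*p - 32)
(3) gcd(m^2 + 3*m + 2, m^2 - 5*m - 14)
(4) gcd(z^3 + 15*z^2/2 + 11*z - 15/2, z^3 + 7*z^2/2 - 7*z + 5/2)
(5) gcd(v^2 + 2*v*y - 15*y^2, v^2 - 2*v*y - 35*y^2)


(1) = gcd(k*(k + 2), (k - 2)*(k + 2)*(k + 5)) = k + 2
(2) = gcd((p - 8)*(p + 2), (p - 8)*(p + 4)) = p - 8
(3) = gcd((m + 1)*(m + 2), (m - 7)*(m + 2)) = m + 2
(4) = z^2 + 9*z/2 - 5/2
(5) = v + 5*y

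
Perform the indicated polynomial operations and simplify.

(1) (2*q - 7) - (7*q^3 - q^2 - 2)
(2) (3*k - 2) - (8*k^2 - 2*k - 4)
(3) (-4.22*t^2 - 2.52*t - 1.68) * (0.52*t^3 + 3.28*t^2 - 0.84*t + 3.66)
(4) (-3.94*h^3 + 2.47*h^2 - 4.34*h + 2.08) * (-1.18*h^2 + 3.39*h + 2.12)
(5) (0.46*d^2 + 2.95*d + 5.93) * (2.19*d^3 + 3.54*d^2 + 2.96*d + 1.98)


(1) = -7*q^3 + q^2 + 2*q - 5
(2) = -8*k^2 + 5*k + 2
(3) = -2.1944*t^5 - 15.152*t^4 - 5.5944*t^3 - 18.8388*t^2 - 7.812*t - 6.1488
(4) = 4.6492*h^5 - 16.2712*h^4 + 5.1417*h^3 - 11.9306*h^2 - 2.1496*h + 4.4096
(5) = 1.0074*d^5 + 8.0889*d^4 + 24.7913*d^3 + 30.635*d^2 + 23.3938*d + 11.7414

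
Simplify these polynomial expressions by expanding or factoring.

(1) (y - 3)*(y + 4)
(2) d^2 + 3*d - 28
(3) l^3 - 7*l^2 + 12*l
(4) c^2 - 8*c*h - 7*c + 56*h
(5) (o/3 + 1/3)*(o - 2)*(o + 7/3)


(1) = y^2 + y - 12
(2) = (d - 4)*(d + 7)
(3) = l*(l - 4)*(l - 3)
(4) = (c - 7)*(c - 8*h)
(5) = o^3/3 + 4*o^2/9 - 13*o/9 - 14/9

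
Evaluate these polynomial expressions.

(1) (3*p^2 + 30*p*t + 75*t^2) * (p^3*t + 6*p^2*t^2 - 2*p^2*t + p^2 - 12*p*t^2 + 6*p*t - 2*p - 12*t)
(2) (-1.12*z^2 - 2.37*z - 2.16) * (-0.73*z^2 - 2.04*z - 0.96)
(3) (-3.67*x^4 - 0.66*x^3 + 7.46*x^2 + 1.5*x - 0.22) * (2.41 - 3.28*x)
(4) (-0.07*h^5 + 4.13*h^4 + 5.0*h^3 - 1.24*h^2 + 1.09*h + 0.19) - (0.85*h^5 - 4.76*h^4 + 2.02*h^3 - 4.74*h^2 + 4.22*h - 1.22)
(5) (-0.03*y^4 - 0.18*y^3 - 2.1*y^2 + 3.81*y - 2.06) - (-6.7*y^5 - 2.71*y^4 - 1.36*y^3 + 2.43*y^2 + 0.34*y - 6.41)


(1) = 3*p^5*t + 48*p^4*t^2 - 6*p^4*t + 3*p^4 + 255*p^3*t^3 - 96*p^3*t^2 + 48*p^3*t - 6*p^3 + 450*p^2*t^4 - 510*p^2*t^3 + 255*p^2*t^2 - 96*p^2*t - 900*p*t^4 + 450*p*t^3 - 510*p*t^2 - 900*t^3
(2) = 0.8176*z^4 + 4.0149*z^3 + 7.4868*z^2 + 6.6816*z + 2.0736
(3) = 12.0376*x^5 - 6.6799*x^4 - 26.0594*x^3 + 13.0586*x^2 + 4.3366*x - 0.5302
(4) = -0.92*h^5 + 8.89*h^4 + 2.98*h^3 + 3.5*h^2 - 3.13*h + 1.41
(5) = 6.7*y^5 + 2.68*y^4 + 1.18*y^3 - 4.53*y^2 + 3.47*y + 4.35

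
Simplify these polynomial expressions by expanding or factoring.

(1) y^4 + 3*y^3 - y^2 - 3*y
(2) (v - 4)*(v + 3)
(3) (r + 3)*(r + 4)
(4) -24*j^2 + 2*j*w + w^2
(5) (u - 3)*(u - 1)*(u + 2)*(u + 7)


(1) = y*(y - 1)*(y + 1)*(y + 3)
(2) = v^2 - v - 12
(3) = r^2 + 7*r + 12
(4) = (-4*j + w)*(6*j + w)
(5) = u^4 + 5*u^3 - 19*u^2 - 29*u + 42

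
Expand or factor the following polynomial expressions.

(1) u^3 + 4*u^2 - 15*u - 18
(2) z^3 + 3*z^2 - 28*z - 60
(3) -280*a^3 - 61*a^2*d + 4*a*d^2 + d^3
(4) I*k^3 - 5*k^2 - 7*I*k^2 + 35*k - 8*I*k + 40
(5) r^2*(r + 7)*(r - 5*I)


(1) = (u - 3)*(u + 1)*(u + 6)
(2) = (z - 5)*(z + 2)*(z + 6)
(3) = (-8*a + d)*(5*a + d)*(7*a + d)
(4) = (k - 8)*(k + 5*I)*(I*k + I)
(5) = r^4 + 7*r^3 - 5*I*r^3 - 35*I*r^2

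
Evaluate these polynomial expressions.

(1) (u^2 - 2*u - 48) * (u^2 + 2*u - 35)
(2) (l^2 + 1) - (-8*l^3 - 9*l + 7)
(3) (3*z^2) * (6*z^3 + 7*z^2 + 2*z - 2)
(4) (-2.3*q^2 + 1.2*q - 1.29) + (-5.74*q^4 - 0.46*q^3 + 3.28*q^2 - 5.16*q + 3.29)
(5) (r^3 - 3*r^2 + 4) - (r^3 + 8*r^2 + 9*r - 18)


(1) = u^4 - 87*u^2 - 26*u + 1680
(2) = 8*l^3 + l^2 + 9*l - 6
(3) = 18*z^5 + 21*z^4 + 6*z^3 - 6*z^2
(4) = -5.74*q^4 - 0.46*q^3 + 0.98*q^2 - 3.96*q + 2.0
(5) = -11*r^2 - 9*r + 22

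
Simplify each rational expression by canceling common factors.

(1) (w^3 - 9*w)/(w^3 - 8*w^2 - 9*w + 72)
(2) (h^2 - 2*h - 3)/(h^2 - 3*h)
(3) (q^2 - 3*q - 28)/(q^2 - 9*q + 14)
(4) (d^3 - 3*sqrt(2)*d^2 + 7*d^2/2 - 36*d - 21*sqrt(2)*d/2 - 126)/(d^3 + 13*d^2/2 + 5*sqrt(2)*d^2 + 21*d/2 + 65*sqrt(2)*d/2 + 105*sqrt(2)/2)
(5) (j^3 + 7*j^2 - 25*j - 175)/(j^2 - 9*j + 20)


(1) = w/(w - 8)
(2) = (h + 1)/h
(3) = (q + 4)/(q - 2)
(4) = (4*d^2 - 12*sqrt(2)*d - 144)/(4*d^2 + d*(12 + 20*sqrt(2)) + 60*sqrt(2))
(5) = (j^2 + 12*j + 35)/(j - 4)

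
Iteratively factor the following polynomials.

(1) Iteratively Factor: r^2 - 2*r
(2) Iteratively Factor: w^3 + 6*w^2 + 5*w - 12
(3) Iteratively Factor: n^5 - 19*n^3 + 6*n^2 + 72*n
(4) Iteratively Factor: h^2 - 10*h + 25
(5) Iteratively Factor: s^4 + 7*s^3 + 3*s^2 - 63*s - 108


(1) = (r)*(r - 2)
(2) = (w - 1)*(w^2 + 7*w + 12) = (w - 1)*(w + 4)*(w + 3)
(3) = (n)*(n^4 - 19*n^2 + 6*n + 72) = n*(n - 3)*(n^3 + 3*n^2 - 10*n - 24) = n*(n - 3)*(n + 4)*(n^2 - n - 6) = n*(n - 3)*(n + 2)*(n + 4)*(n - 3)
(4) = (h - 5)*(h - 5)
(5) = (s + 3)*(s^3 + 4*s^2 - 9*s - 36) = (s + 3)^2*(s^2 + s - 12) = (s + 3)^2*(s + 4)*(s - 3)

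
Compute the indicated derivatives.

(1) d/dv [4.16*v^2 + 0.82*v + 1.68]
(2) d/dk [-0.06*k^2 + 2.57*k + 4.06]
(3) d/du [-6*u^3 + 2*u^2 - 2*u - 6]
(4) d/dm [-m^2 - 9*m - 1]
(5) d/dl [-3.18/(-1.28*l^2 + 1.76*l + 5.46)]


(1) = 8.32*v + 0.82
(2) = 2.57 - 0.12*k
(3) = -18*u^2 + 4*u - 2
(4) = -2*m - 9
(5) = (5.5968 - 8.1408*l)/(-1.28*l^2 + 1.76*l + 5.46)^2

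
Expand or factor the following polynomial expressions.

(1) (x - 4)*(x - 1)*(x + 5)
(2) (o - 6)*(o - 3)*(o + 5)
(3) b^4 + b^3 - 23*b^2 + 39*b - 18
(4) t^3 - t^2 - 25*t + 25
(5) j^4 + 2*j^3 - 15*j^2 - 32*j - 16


(1) = x^3 - 21*x + 20
(2) = o^3 - 4*o^2 - 27*o + 90
(3) = (b - 3)*(b - 1)^2*(b + 6)
(4) = (t - 5)*(t - 1)*(t + 5)
(5) = (j - 4)*(j + 1)^2*(j + 4)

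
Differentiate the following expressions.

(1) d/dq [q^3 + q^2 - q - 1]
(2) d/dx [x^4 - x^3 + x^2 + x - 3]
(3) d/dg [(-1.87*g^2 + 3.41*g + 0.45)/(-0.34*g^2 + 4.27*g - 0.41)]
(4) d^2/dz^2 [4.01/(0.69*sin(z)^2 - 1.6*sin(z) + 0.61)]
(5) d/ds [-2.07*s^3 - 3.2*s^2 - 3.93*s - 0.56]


(1) = 3*q^2 + 2*q - 1
(2) = 4*x^3 - 3*x^2 + 2*x + 1
(3) = (-6.8255*g^2 + 1.8394*g - 3.3196)/(0.1156*g^4 - 2.9036*g^3 + 18.5117*g^2 - 3.5014*g + 0.1681)
(4) = (-7.636644*sin(z)^4 + 13.28112*sin(z)^3 + 7.940602*sin(z)^2 - 30.476*sin(z) + 17.155582)/(0.69*sin(z)^2 - 1.6*sin(z) + 0.61)^3
(5) = -6.21*s^2 - 6.4*s - 3.93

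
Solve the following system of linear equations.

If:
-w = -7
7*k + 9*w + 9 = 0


Then:
k = -72/7
w = 7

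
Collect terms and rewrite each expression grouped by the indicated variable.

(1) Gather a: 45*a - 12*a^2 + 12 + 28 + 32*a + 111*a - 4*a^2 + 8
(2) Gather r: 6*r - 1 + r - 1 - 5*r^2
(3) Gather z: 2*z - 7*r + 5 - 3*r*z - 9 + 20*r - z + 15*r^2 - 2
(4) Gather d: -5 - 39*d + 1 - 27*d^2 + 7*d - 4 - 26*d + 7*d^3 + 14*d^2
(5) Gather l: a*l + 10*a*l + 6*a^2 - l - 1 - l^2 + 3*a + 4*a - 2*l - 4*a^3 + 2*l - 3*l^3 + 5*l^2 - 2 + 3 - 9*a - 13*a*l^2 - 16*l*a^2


(1) = -16*a^2 + 188*a + 48
(2) = -5*r^2 + 7*r - 2
(3) = 15*r^2 + 13*r + z*(1 - 3*r) - 6
(4) = 7*d^3 - 13*d^2 - 58*d - 8
(5) = -4*a^3 + 6*a^2 - 2*a - 3*l^3 + l^2*(4 - 13*a) + l*(-16*a^2 + 11*a - 1)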